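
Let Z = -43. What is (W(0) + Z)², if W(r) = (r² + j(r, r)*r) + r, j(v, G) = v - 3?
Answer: 1849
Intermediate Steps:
j(v, G) = -3 + v
W(r) = r + r² + r*(-3 + r) (W(r) = (r² + (-3 + r)*r) + r = (r² + r*(-3 + r)) + r = r + r² + r*(-3 + r))
(W(0) + Z)² = (2*0*(-1 + 0) - 43)² = (2*0*(-1) - 43)² = (0 - 43)² = (-43)² = 1849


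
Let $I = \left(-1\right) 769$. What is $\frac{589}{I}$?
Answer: $- \frac{589}{769} \approx -0.76593$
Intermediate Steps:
$I = -769$
$\frac{589}{I} = \frac{589}{-769} = 589 \left(- \frac{1}{769}\right) = - \frac{589}{769}$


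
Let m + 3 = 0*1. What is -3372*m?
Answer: 10116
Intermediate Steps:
m = -3 (m = -3 + 0*1 = -3 + 0 = -3)
-3372*m = -3372*(-3) = -281*(-36) = 10116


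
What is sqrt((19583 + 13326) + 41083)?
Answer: 2*sqrt(18498) ≈ 272.01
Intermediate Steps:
sqrt((19583 + 13326) + 41083) = sqrt(32909 + 41083) = sqrt(73992) = 2*sqrt(18498)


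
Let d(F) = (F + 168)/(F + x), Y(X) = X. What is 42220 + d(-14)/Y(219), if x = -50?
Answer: 295877683/7008 ≈ 42220.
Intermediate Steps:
d(F) = (168 + F)/(-50 + F) (d(F) = (F + 168)/(F - 50) = (168 + F)/(-50 + F))
42220 + d(-14)/Y(219) = 42220 + ((168 - 14)/(-50 - 14))/219 = 42220 + (154/(-64))*(1/219) = 42220 - 1/64*154*(1/219) = 42220 - 77/32*1/219 = 42220 - 77/7008 = 295877683/7008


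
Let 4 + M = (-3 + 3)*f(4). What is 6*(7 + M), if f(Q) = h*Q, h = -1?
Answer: 18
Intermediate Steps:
f(Q) = -Q
M = -4 (M = -4 + (-3 + 3)*(-1*4) = -4 + 0*(-4) = -4 + 0 = -4)
6*(7 + M) = 6*(7 - 4) = 6*3 = 18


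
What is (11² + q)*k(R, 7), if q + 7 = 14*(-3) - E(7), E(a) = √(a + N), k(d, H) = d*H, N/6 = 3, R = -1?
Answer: -469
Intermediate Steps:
N = 18 (N = 6*3 = 18)
k(d, H) = H*d
E(a) = √(18 + a) (E(a) = √(a + 18) = √(18 + a))
q = -54 (q = -7 + (14*(-3) - √(18 + 7)) = -7 + (-42 - √25) = -7 + (-42 - 1*5) = -7 + (-42 - 5) = -7 - 47 = -54)
(11² + q)*k(R, 7) = (11² - 54)*(7*(-1)) = (121 - 54)*(-7) = 67*(-7) = -469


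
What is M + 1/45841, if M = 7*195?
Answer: 62572966/45841 ≈ 1365.0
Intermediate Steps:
M = 1365
M + 1/45841 = 1365 + 1/45841 = 62572966/45841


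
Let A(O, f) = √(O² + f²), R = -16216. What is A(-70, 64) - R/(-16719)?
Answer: -16216/16719 + 2*√2249 ≈ 93.877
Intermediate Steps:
A(-70, 64) - R/(-16719) = √((-70)² + 64²) - (-16216)/(-16719) = √(4900 + 4096) - (-16216)*(-1)/16719 = √8996 - 1*16216/16719 = 2*√2249 - 16216/16719 = -16216/16719 + 2*√2249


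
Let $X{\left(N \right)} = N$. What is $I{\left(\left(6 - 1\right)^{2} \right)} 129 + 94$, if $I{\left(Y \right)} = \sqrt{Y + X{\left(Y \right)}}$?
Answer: $94 + 645 \sqrt{2} \approx 1006.2$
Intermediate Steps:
$I{\left(Y \right)} = \sqrt{2} \sqrt{Y}$ ($I{\left(Y \right)} = \sqrt{Y + Y} = \sqrt{2 Y} = \sqrt{2} \sqrt{Y}$)
$I{\left(\left(6 - 1\right)^{2} \right)} 129 + 94 = \sqrt{2} \sqrt{\left(6 - 1\right)^{2}} \cdot 129 + 94 = \sqrt{2} \sqrt{5^{2}} \cdot 129 + 94 = \sqrt{2} \sqrt{25} \cdot 129 + 94 = \sqrt{2} \cdot 5 \cdot 129 + 94 = 5 \sqrt{2} \cdot 129 + 94 = 645 \sqrt{2} + 94 = 94 + 645 \sqrt{2}$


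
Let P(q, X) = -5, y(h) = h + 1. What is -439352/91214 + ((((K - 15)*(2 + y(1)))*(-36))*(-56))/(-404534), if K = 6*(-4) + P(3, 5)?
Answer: -36342158836/9224791069 ≈ -3.9396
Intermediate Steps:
y(h) = 1 + h
K = -29 (K = 6*(-4) - 5 = -24 - 5 = -29)
-439352/91214 + ((((K - 15)*(2 + y(1)))*(-36))*(-56))/(-404534) = -439352/91214 + ((((-29 - 15)*(2 + (1 + 1)))*(-36))*(-56))/(-404534) = -439352*1/91214 + ((-44*(2 + 2)*(-36))*(-56))*(-1/404534) = -219676/45607 + ((-44*4*(-36))*(-56))*(-1/404534) = -219676/45607 + (-176*(-36)*(-56))*(-1/404534) = -219676/45607 + (6336*(-56))*(-1/404534) = -219676/45607 - 354816*(-1/404534) = -219676/45607 + 177408/202267 = -36342158836/9224791069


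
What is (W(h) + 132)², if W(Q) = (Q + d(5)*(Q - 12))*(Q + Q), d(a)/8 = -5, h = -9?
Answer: 219810276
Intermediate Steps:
d(a) = -40 (d(a) = 8*(-5) = -40)
W(Q) = 2*Q*(480 - 39*Q) (W(Q) = (Q - 40*(Q - 12))*(Q + Q) = (Q - 40*(-12 + Q))*(2*Q) = (Q + (480 - 40*Q))*(2*Q) = (480 - 39*Q)*(2*Q) = 2*Q*(480 - 39*Q))
(W(h) + 132)² = (6*(-9)*(160 - 13*(-9)) + 132)² = (6*(-9)*(160 + 117) + 132)² = (6*(-9)*277 + 132)² = (-14958 + 132)² = (-14826)² = 219810276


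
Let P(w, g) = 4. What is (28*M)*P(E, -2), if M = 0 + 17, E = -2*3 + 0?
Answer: 1904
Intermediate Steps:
E = -6 (E = -6 + 0 = -6)
M = 17
(28*M)*P(E, -2) = (28*17)*4 = 476*4 = 1904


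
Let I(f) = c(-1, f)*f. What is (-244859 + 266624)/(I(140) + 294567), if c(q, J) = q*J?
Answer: 21765/274967 ≈ 0.079155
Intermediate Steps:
c(q, J) = J*q
I(f) = -f**2 (I(f) = (f*(-1))*f = (-f)*f = -f**2)
(-244859 + 266624)/(I(140) + 294567) = (-244859 + 266624)/(-1*140**2 + 294567) = 21765/(-1*19600 + 294567) = 21765/(-19600 + 294567) = 21765/274967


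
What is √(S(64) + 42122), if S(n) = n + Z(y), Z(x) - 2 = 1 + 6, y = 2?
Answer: √42195 ≈ 205.41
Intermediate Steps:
Z(x) = 9 (Z(x) = 2 + (1 + 6) = 2 + 7 = 9)
S(n) = 9 + n (S(n) = n + 9 = 9 + n)
√(S(64) + 42122) = √((9 + 64) + 42122) = √(73 + 42122) = √42195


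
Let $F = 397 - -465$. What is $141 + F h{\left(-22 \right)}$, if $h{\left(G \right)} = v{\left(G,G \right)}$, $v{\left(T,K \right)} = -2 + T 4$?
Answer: $-77439$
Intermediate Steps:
$v{\left(T,K \right)} = -2 + 4 T$
$F = 862$ ($F = 397 + 465 = 862$)
$h{\left(G \right)} = -2 + 4 G$
$141 + F h{\left(-22 \right)} = 141 + 862 \left(-2 + 4 \left(-22\right)\right) = 141 + 862 \left(-2 - 88\right) = 141 + 862 \left(-90\right) = 141 - 77580 = -77439$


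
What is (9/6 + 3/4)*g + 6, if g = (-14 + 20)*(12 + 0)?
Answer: 168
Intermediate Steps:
g = 72 (g = 6*12 = 72)
(9/6 + 3/4)*g + 6 = (9/6 + 3/4)*72 + 6 = (9*(1/6) + 3*(1/4))*72 + 6 = (3/2 + 3/4)*72 + 6 = (9/4)*72 + 6 = 162 + 6 = 168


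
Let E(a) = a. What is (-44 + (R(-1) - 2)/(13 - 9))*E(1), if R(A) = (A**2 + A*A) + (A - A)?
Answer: -44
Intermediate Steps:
R(A) = 2*A**2 (R(A) = (A**2 + A**2) + 0 = 2*A**2 + 0 = 2*A**2)
(-44 + (R(-1) - 2)/(13 - 9))*E(1) = (-44 + (2*(-1)**2 - 2)/(13 - 9))*1 = (-44 + (2*1 - 2)/4)*1 = (-44 + (2 - 2)*(1/4))*1 = (-44 + 0*(1/4))*1 = (-44 + 0)*1 = -44*1 = -44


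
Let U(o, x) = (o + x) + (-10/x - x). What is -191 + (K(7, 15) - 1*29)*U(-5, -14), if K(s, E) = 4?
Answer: -587/7 ≈ -83.857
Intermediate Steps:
U(o, x) = o - 10/x (U(o, x) = (o + x) + (-x - 10/x) = o - 10/x)
-191 + (K(7, 15) - 1*29)*U(-5, -14) = -191 + (4 - 1*29)*(-5 - 10/(-14)) = -191 + (4 - 29)*(-5 - 10*(-1/14)) = -191 - 25*(-5 + 5/7) = -191 - 25*(-30/7) = -191 + 750/7 = -587/7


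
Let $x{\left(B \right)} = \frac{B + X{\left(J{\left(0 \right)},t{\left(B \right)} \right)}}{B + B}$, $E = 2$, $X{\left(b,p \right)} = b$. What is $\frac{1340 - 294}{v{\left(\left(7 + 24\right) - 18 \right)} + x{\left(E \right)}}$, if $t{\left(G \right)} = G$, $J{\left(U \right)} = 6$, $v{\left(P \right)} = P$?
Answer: $\frac{1046}{15} \approx 69.733$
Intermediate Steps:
$x{\left(B \right)} = \frac{6 + B}{2 B}$ ($x{\left(B \right)} = \frac{B + 6}{B + B} = \frac{6 + B}{2 B}$)
$\frac{1340 - 294}{v{\left(\left(7 + 24\right) - 18 \right)} + x{\left(E \right)}} = \frac{1340 - 294}{\left(\left(7 + 24\right) - 18\right) + \frac{6 + 2}{2 \cdot 2}} = \frac{1046}{\left(31 - 18\right) + \frac{1}{2} \cdot \frac{1}{2} \cdot 8} = \frac{1046}{13 + 2} = \frac{1046}{15}$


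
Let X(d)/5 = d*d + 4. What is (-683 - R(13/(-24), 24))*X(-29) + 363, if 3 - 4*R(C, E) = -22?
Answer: -11646873/4 ≈ -2.9117e+6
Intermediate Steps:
R(C, E) = 25/4 (R(C, E) = ¾ - ¼*(-22) = ¾ + 11/2 = 25/4)
X(d) = 20 + 5*d² (X(d) = 5*(d*d + 4) = 5*(d² + 4) = 5*(4 + d²) = 20 + 5*d²)
(-683 - R(13/(-24), 24))*X(-29) + 363 = (-683 - 1*25/4)*(20 + 5*(-29)²) + 363 = (-683 - 25/4)*(20 + 5*841) + 363 = -2757*(20 + 4205)/4 + 363 = -2757/4*4225 + 363 = -11648325/4 + 363 = -11646873/4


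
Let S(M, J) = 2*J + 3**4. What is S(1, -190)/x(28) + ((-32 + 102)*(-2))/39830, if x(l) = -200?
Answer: 169731/113800 ≈ 1.4915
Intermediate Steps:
S(M, J) = 81 + 2*J (S(M, J) = 2*J + 81 = 81 + 2*J)
S(1, -190)/x(28) + ((-32 + 102)*(-2))/39830 = (81 + 2*(-190))/(-200) + ((-32 + 102)*(-2))/39830 = (81 - 380)*(-1/200) + (70*(-2))*(1/39830) = -299*(-1/200) - 140*1/39830 = 299/200 - 2/569 = 169731/113800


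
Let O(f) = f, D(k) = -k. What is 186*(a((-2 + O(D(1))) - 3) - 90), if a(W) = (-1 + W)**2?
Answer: -7626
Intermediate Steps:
186*(a((-2 + O(D(1))) - 3) - 90) = 186*((-1 + ((-2 - 1*1) - 3))**2 - 90) = 186*((-1 + ((-2 - 1) - 3))**2 - 90) = 186*((-1 + (-3 - 3))**2 - 90) = 186*((-1 - 6)**2 - 90) = 186*((-7)**2 - 90) = 186*(49 - 90) = 186*(-41) = -7626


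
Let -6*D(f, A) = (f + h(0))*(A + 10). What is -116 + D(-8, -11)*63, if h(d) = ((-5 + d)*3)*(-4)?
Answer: 430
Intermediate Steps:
h(d) = 60 - 12*d (h(d) = (-15 + 3*d)*(-4) = 60 - 12*d)
D(f, A) = -(10 + A)*(60 + f)/6 (D(f, A) = -(f + (60 - 12*0))*(A + 10)/6 = -(f + (60 + 0))*(10 + A)/6 = -(f + 60)*(10 + A)/6 = -(60 + f)*(10 + A)/6 = -(10 + A)*(60 + f)/6)
-116 + D(-8, -11)*63 = -116 + (-100 - 10*(-11) - 5/3*(-8) - ⅙*(-11)*(-8))*63 = -116 + (-100 + 110 + 40/3 - 44/3)*63 = -116 + (26/3)*63 = -116 + 546 = 430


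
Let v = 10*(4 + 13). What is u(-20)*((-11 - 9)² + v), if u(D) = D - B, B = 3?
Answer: -13110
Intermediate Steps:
u(D) = -3 + D (u(D) = D - 1*3 = D - 3 = -3 + D)
v = 170 (v = 10*17 = 170)
u(-20)*((-11 - 9)² + v) = (-3 - 20)*((-11 - 9)² + 170) = -23*((-20)² + 170) = -23*(400 + 170) = -23*570 = -13110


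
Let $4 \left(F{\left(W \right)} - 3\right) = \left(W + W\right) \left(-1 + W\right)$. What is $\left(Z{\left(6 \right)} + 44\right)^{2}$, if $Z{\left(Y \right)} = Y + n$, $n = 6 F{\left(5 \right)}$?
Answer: $16384$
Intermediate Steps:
$F{\left(W \right)} = 3 + \frac{W \left(-1 + W\right)}{2}$ ($F{\left(W \right)} = 3 + \frac{\left(W + W\right) \left(-1 + W\right)}{4} = 3 + \frac{2 W \left(-1 + W\right)}{4} = 3 + \frac{W \left(-1 + W\right)}{2}$)
$n = 78$ ($n = 6 \left(3 + \frac{5^{2}}{2} - \frac{5}{2}\right) = 6 \left(3 + \frac{1}{2} \cdot 25 - \frac{5}{2}\right) = 6 \left(3 + \frac{25}{2} - \frac{5}{2}\right) = 6 \cdot 13 = 78$)
$Z{\left(Y \right)} = 78 + Y$ ($Z{\left(Y \right)} = Y + 78 = 78 + Y$)
$\left(Z{\left(6 \right)} + 44\right)^{2} = \left(\left(78 + 6\right) + 44\right)^{2} = \left(84 + 44\right)^{2} = 128^{2} = 16384$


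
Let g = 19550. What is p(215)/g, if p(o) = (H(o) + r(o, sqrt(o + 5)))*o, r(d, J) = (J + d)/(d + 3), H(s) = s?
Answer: 404931/170476 + 43*sqrt(55)/426190 ≈ 2.3760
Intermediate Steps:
r(d, J) = (J + d)/(3 + d)
p(o) = o*(o + (o + sqrt(5 + o))/(3 + o)) (p(o) = (o + (sqrt(o + 5) + o)/(3 + o))*o = (o + (sqrt(5 + o) + o)/(3 + o))*o = (o + (o + sqrt(5 + o))/(3 + o))*o = o*(o + (o + sqrt(5 + o))/(3 + o)))
p(215)/g = (215*(215 + sqrt(5 + 215) + 215*(3 + 215))/(3 + 215))/19550 = (215*(215 + sqrt(220) + 215*218)/218)*(1/19550) = (215*(1/218)*(215 + 2*sqrt(55) + 46870))*(1/19550) = (215*(1/218)*(47085 + 2*sqrt(55)))*(1/19550) = (10123275/218 + 215*sqrt(55)/109)*(1/19550) = 404931/170476 + 43*sqrt(55)/426190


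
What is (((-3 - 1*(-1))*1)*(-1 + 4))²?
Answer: 36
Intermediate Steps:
(((-3 - 1*(-1))*1)*(-1 + 4))² = (((-3 + 1)*1)*3)² = (-2*1*3)² = (-2*3)² = (-6)² = 36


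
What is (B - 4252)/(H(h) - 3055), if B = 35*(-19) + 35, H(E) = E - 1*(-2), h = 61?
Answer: 2441/1496 ≈ 1.6317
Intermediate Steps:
H(E) = 2 + E (H(E) = E + 2 = 2 + E)
B = -630 (B = -665 + 35 = -630)
(B - 4252)/(H(h) - 3055) = (-630 - 4252)/((2 + 61) - 3055) = -4882/(63 - 3055) = -4882/(-2992) = -4882*(-1/2992) = 2441/1496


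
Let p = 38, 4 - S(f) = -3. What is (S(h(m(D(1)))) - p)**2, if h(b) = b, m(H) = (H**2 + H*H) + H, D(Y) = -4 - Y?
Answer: 961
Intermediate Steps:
m(H) = H + 2*H**2 (m(H) = (H**2 + H**2) + H = 2*H**2 + H = H + 2*H**2)
S(f) = 7 (S(f) = 4 - 1*(-3) = 4 + 3 = 7)
(S(h(m(D(1)))) - p)**2 = (7 - 1*38)**2 = (7 - 38)**2 = (-31)**2 = 961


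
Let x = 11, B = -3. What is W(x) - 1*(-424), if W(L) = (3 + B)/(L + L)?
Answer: 424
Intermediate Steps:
W(L) = 0 (W(L) = (3 - 3)/(L + L) = 0/((2*L)) = 0*(1/(2*L)) = 0)
W(x) - 1*(-424) = 0 - 1*(-424) = 0 + 424 = 424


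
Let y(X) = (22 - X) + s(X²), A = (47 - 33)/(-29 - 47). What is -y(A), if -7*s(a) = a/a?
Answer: -5863/266 ≈ -22.041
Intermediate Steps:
A = -7/38 (A = 14/(-76) = 14*(-1/76) = -7/38 ≈ -0.18421)
s(a) = -⅐ (s(a) = -a/(7*a) = -⅐*1 = -⅐)
y(X) = 153/7 - X (y(X) = (22 - X) - ⅐ = 153/7 - X)
-y(A) = -(153/7 - 1*(-7/38)) = -(153/7 + 7/38) = -1*5863/266 = -5863/266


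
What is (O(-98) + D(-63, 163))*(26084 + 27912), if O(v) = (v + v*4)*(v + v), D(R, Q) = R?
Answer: 5182374092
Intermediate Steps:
O(v) = 10*v**2 (O(v) = (v + 4*v)*(2*v) = (5*v)*(2*v) = 10*v**2)
(O(-98) + D(-63, 163))*(26084 + 27912) = (10*(-98)**2 - 63)*(26084 + 27912) = (10*9604 - 63)*53996 = (96040 - 63)*53996 = 95977*53996 = 5182374092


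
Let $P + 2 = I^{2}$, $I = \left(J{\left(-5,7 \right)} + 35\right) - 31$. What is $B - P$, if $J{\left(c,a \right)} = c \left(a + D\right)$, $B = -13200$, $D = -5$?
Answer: $-13234$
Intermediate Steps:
$J{\left(c,a \right)} = c \left(-5 + a\right)$ ($J{\left(c,a \right)} = c \left(a - 5\right) = c \left(-5 + a\right)$)
$I = -6$ ($I = \left(- 5 \left(-5 + 7\right) + 35\right) - 31 = \left(\left(-5\right) 2 + 35\right) - 31 = \left(-10 + 35\right) - 31 = 25 - 31 = -6$)
$P = 34$ ($P = -2 + \left(-6\right)^{2} = -2 + 36 = 34$)
$B - P = -13200 - 34 = -13234$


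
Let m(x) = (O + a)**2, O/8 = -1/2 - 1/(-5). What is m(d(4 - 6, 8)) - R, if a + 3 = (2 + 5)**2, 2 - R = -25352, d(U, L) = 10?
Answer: -586326/25 ≈ -23453.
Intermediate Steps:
O = -12/5 (O = 8*(-1/2 - 1/(-5)) = 8*(-1*1/2 - 1*(-1/5)) = 8*(-1/2 + 1/5) = 8*(-3/10) = -12/5 ≈ -2.4000)
R = 25354 (R = 2 - 1*(-25352) = 2 + 25352 = 25354)
a = 46 (a = -3 + (2 + 5)**2 = -3 + 7**2 = -3 + 49 = 46)
m(x) = 47524/25 (m(x) = (-12/5 + 46)**2 = (218/5)**2 = 47524/25)
m(d(4 - 6, 8)) - R = 47524/25 - 1*25354 = 47524/25 - 25354 = -586326/25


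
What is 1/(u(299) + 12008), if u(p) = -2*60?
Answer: 1/11888 ≈ 8.4118e-5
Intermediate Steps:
u(p) = -120
1/(u(299) + 12008) = 1/(-120 + 12008) = 1/11888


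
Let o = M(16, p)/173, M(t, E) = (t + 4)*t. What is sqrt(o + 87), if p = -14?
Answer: sqrt(2659183)/173 ≈ 9.4260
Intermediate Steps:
M(t, E) = t*(4 + t) (M(t, E) = (4 + t)*t = t*(4 + t))
o = 320/173 (o = (16*(4 + 16))/173 = (16*20)*(1/173) = 320*(1/173) = 320/173 ≈ 1.8497)
sqrt(o + 87) = sqrt(320/173 + 87) = sqrt(15371/173) = sqrt(2659183)/173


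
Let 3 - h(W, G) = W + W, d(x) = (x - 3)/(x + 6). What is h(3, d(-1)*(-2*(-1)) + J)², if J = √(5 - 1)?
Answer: 9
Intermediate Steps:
J = 2 (J = √4 = 2)
d(x) = (-3 + x)/(6 + x)
h(W, G) = 3 - 2*W (h(W, G) = 3 - (W + W) = 3 - 2*W)
h(3, d(-1)*(-2*(-1)) + J)² = (3 - 2*3)² = (3 - 6)² = (-3)² = 9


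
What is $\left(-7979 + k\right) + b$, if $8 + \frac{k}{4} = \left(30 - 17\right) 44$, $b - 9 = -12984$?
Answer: $-18698$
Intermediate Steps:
$b = -12975$ ($b = 9 - 12984 = -12975$)
$k = 2256$ ($k = -32 + 4 \left(30 - 17\right) 44 = -32 + 4 \cdot 13 \cdot 44 = -32 + 4 \cdot 572 = -32 + 2288 = 2256$)
$\left(-7979 + k\right) + b = \left(-7979 + 2256\right) - 12975 = -5723 - 12975 = -18698$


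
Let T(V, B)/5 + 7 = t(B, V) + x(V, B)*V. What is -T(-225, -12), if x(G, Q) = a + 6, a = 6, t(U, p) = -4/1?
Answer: 13555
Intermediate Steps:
t(U, p) = -4 (t(U, p) = -4*1 = -4)
x(G, Q) = 12 (x(G, Q) = 6 + 6 = 12)
T(V, B) = -55 + 60*V (T(V, B) = -35 + 5*(-4 + 12*V) = -35 + (-20 + 60*V) = -55 + 60*V)
-T(-225, -12) = -(-55 + 60*(-225)) = -(-55 - 13500) = -1*(-13555) = 13555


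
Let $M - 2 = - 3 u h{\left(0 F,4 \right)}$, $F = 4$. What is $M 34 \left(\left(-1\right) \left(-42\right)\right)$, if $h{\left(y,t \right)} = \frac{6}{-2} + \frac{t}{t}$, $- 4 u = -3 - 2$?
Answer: $13566$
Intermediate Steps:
$u = \frac{5}{4}$ ($u = - \frac{-3 - 2}{4} = \left(- \frac{1}{4}\right) \left(-5\right) = \frac{5}{4} \approx 1.25$)
$h{\left(y,t \right)} = -2$ ($h{\left(y,t \right)} = 6 \left(- \frac{1}{2}\right) + 1 = -3 + 1 = -2$)
$M = \frac{19}{2}$ ($M = 2 + \left(-3\right) \frac{5}{4} \left(-2\right) = 2 - - \frac{15}{2} = 2 + \frac{15}{2} = \frac{19}{2} \approx 9.5$)
$M 34 \left(\left(-1\right) \left(-42\right)\right) = \frac{19}{2} \cdot 34 \left(\left(-1\right) \left(-42\right)\right) = 323 \cdot 42 = 13566$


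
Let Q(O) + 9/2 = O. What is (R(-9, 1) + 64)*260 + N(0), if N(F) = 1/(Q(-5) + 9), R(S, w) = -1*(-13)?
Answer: 20018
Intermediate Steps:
Q(O) = -9/2 + O
R(S, w) = 13
N(F) = -2 (N(F) = 1/((-9/2 - 5) + 9) = 1/(-19/2 + 9) = 1/(-½) = -2)
(R(-9, 1) + 64)*260 + N(0) = (13 + 64)*260 - 2 = 77*260 - 2 = 20020 - 2 = 20018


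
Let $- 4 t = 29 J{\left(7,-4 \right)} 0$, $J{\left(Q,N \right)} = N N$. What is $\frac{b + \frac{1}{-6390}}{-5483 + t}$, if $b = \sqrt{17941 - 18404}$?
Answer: $\frac{1}{35036370} - \frac{i \sqrt{463}}{5483} \approx 2.8542 \cdot 10^{-8} - 0.0039244 i$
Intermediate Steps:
$J{\left(Q,N \right)} = N^{2}$
$b = i \sqrt{463}$ ($b = \sqrt{-463} = i \sqrt{463} \approx 21.517 i$)
$t = 0$ ($t = - \frac{29 \left(-4\right)^{2} \cdot 0}{4} = - \frac{29 \cdot 16 \cdot 0}{4} = - \frac{464 \cdot 0}{4} = \left(- \frac{1}{4}\right) 0 = 0$)
$\frac{b + \frac{1}{-6390}}{-5483 + t} = \frac{i \sqrt{463} + \frac{1}{-6390}}{-5483 + 0} = \frac{i \sqrt{463} - \frac{1}{6390}}{-5483} = \left(- \frac{1}{6390} + i \sqrt{463}\right) \left(- \frac{1}{5483}\right) = \frac{1}{35036370} - \frac{i \sqrt{463}}{5483}$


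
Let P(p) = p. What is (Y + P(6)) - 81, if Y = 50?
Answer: -25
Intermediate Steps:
(Y + P(6)) - 81 = (50 + 6) - 81 = 56 - 81 = -25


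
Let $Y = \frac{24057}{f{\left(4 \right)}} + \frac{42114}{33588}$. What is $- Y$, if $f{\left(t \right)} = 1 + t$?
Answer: $- \frac{134706181}{27990} \approx -4812.7$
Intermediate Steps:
$Y = \frac{134706181}{27990}$ ($Y = \frac{24057}{1 + 4} + \frac{42114}{33588} = \frac{24057}{5} + 42114 \cdot \frac{1}{33588} = 24057 \cdot \frac{1}{5} + \frac{7019}{5598} = \frac{24057}{5} + \frac{7019}{5598} = \frac{134706181}{27990} \approx 4812.7$)
$- Y = \left(-1\right) \frac{134706181}{27990} = - \frac{134706181}{27990}$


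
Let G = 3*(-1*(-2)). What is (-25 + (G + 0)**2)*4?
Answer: 44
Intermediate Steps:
G = 6 (G = 3*2 = 6)
(-25 + (G + 0)**2)*4 = (-25 + (6 + 0)**2)*4 = (-25 + 6**2)*4 = (-25 + 36)*4 = 11*4 = 44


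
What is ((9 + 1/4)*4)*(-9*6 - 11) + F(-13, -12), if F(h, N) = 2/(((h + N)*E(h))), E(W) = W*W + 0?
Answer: -10161127/4225 ≈ -2405.0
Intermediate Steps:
E(W) = W² (E(W) = W² + 0 = W²)
F(h, N) = 2/(h²*(N + h)) (F(h, N) = 2/(((h + N)*h²)) = 2/(((N + h)*h²)) = 2/((h²*(N + h))) = 2*(1/(h²*(N + h))) = 2/(h²*(N + h)))
((9 + 1/4)*4)*(-9*6 - 11) + F(-13, -12) = ((9 + 1/4)*4)*(-9*6 - 11) + 2/((-13)²*(-12 - 13)) = ((9 + ¼)*4)*(-54 - 11) + 2*(1/169)/(-25) = ((37/4)*4)*(-65) + 2*(1/169)*(-1/25) = 37*(-65) - 2/4225 = -2405 - 2/4225 = -10161127/4225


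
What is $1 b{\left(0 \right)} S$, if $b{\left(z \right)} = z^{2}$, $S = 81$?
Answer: $0$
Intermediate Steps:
$1 b{\left(0 \right)} S = 1 \cdot 0^{2} \cdot 81 = 1 \cdot 0 \cdot 81 = 1 \cdot 0 = 0$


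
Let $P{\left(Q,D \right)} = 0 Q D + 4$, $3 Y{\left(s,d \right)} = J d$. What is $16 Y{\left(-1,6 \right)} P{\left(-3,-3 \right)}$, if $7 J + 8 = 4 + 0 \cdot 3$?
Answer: $- \frac{512}{7} \approx -73.143$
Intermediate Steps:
$J = - \frac{4}{7}$ ($J = - \frac{8}{7} + \frac{4 + 0 \cdot 3}{7} = - \frac{8}{7} + \frac{4 + 0}{7} = - \frac{8}{7} + \frac{1}{7} \cdot 4 = - \frac{8}{7} + \frac{4}{7} = - \frac{4}{7} \approx -0.57143$)
$Y{\left(s,d \right)} = - \frac{4 d}{21}$ ($Y{\left(s,d \right)} = \frac{\left(- \frac{4}{7}\right) d}{3} = - \frac{4 d}{21}$)
$P{\left(Q,D \right)} = 4$ ($P{\left(Q,D \right)} = 0 D + 4 = 0 + 4 = 4$)
$16 Y{\left(-1,6 \right)} P{\left(-3,-3 \right)} = 16 \left(\left(- \frac{4}{21}\right) 6\right) 4 = 16 \left(- \frac{8}{7}\right) 4 = \left(- \frac{128}{7}\right) 4 = - \frac{512}{7}$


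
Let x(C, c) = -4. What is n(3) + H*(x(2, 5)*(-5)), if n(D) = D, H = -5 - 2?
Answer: -137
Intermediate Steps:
H = -7
n(3) + H*(x(2, 5)*(-5)) = 3 - (-28)*(-5) = 3 - 7*20 = 3 - 140 = -137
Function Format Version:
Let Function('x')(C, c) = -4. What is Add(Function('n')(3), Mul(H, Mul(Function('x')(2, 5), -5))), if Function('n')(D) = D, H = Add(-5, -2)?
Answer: -137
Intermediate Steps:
H = -7
Add(Function('n')(3), Mul(H, Mul(Function('x')(2, 5), -5))) = Add(3, Mul(-7, Mul(-4, -5))) = Add(3, Mul(-7, 20)) = Add(3, -140) = -137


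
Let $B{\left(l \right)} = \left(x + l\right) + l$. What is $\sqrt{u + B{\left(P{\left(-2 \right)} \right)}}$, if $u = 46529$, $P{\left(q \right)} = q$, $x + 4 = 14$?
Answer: $\sqrt{46535} \approx 215.72$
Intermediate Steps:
$x = 10$ ($x = -4 + 14 = 10$)
$B{\left(l \right)} = 10 + 2 l$ ($B{\left(l \right)} = \left(10 + l\right) + l = 10 + 2 l$)
$\sqrt{u + B{\left(P{\left(-2 \right)} \right)}} = \sqrt{46529 + \left(10 + 2 \left(-2\right)\right)} = \sqrt{46529 + \left(10 - 4\right)} = \sqrt{46529 + 6} = \sqrt{46535}$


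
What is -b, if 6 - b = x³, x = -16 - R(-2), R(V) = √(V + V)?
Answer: -3910 - 1528*I ≈ -3910.0 - 1528.0*I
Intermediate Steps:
R(V) = √2*√V (R(V) = √(2*V) = √2*√V)
x = -16 - 2*I (x = -16 - √2*√(-2) = -16 - √2*I*√2 = -16 - 2*I ≈ -16.0 - 2.0*I)
b = 6 - (-16 - 2*I)³ ≈ 3910.0 + 1528.0*I
-b = -(3910 + 1528*I) = -3910 - 1528*I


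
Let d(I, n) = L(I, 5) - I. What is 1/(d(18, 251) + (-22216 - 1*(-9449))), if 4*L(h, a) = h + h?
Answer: -1/12776 ≈ -7.8272e-5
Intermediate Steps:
L(h, a) = h/2 (L(h, a) = (h + h)/4 = (2*h)/4 = h/2)
d(I, n) = -I/2 (d(I, n) = I/2 - I = -I/2)
1/(d(18, 251) + (-22216 - 1*(-9449))) = 1/(-½*18 + (-22216 - 1*(-9449))) = 1/(-9 + (-22216 + 9449)) = 1/(-9 - 12767) = 1/(-12776) = -1/12776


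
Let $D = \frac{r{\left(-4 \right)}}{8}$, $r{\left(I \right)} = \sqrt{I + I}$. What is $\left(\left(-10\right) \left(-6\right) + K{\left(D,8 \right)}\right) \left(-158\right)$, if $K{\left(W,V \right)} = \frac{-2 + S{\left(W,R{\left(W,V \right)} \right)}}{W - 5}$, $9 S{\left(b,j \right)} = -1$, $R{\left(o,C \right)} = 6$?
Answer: $- \frac{17269400}{1809} - \frac{6004 i \sqrt{2}}{1809} \approx -9546.4 - 4.6937 i$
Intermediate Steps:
$S{\left(b,j \right)} = - \frac{1}{9}$ ($S{\left(b,j \right)} = \frac{1}{9} \left(-1\right) = - \frac{1}{9}$)
$r{\left(I \right)} = \sqrt{2} \sqrt{I}$ ($r{\left(I \right)} = \sqrt{2 I} = \sqrt{2} \sqrt{I}$)
$D = \frac{i \sqrt{2}}{4}$ ($D = \frac{\sqrt{2} \sqrt{-4}}{8} = \sqrt{2} \cdot 2 i \frac{1}{8} = 2 i \sqrt{2} \cdot \frac{1}{8} = \frac{i \sqrt{2}}{4} \approx 0.35355 i$)
$K{\left(W,V \right)} = - \frac{19}{9 \left(-5 + W\right)}$ ($K{\left(W,V \right)} = \frac{-2 - \frac{1}{9}}{W - 5} = - \frac{19}{9 \left(-5 + W\right)}$)
$\left(\left(-10\right) \left(-6\right) + K{\left(D,8 \right)}\right) \left(-158\right) = \left(\left(-10\right) \left(-6\right) - \frac{19}{-45 + 9 \frac{i \sqrt{2}}{4}}\right) \left(-158\right) = \left(60 - \frac{19}{-45 + \frac{9 i \sqrt{2}}{4}}\right) \left(-158\right) = -9480 + \frac{3002}{-45 + \frac{9 i \sqrt{2}}{4}}$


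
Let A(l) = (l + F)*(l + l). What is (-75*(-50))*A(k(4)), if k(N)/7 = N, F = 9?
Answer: 7770000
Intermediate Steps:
k(N) = 7*N
A(l) = 2*l*(9 + l) (A(l) = (l + 9)*(l + l) = (9 + l)*(2*l) = 2*l*(9 + l))
(-75*(-50))*A(k(4)) = (-75*(-50))*(2*(7*4)*(9 + 7*4)) = 3750*(2*28*(9 + 28)) = 3750*(2*28*37) = 3750*2072 = 7770000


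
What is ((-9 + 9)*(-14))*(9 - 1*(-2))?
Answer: 0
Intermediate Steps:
((-9 + 9)*(-14))*(9 - 1*(-2)) = (0*(-14))*(9 + 2) = 0*11 = 0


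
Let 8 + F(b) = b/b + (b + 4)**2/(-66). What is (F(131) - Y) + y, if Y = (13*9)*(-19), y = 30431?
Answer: 712159/22 ≈ 32371.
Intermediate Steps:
Y = -2223 (Y = 117*(-19) = -2223)
F(b) = -7 - (4 + b)**2/66 (F(b) = -8 + (b/b + (b + 4)**2/(-66)) = -8 + (1 + (4 + b)**2*(-1/66)) = -8 + (1 - (4 + b)**2/66) = -7 - (4 + b)**2/66)
(F(131) - Y) + y = ((-7 - (4 + 131)**2/66) - 1*(-2223)) + 30431 = ((-7 - 1/66*135**2) + 2223) + 30431 = ((-7 - 1/66*18225) + 2223) + 30431 = ((-7 - 6075/22) + 2223) + 30431 = (-6229/22 + 2223) + 30431 = 42677/22 + 30431 = 712159/22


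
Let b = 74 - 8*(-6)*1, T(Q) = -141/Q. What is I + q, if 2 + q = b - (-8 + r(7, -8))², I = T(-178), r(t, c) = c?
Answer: -24067/178 ≈ -135.21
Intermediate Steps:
I = 141/178 (I = -141/(-178) = -141*(-1/178) = 141/178 ≈ 0.79214)
b = 122 (b = 74 + 48*1 = 74 + 48 = 122)
q = -136 (q = -2 + (122 - (-8 - 8)²) = -2 + (122 - 1*(-16)²) = -2 + (122 - 1*256) = -2 + (122 - 256) = -2 - 134 = -136)
I + q = 141/178 - 136 = -24067/178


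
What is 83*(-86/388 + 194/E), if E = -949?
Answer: -6510769/184106 ≈ -35.364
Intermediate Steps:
83*(-86/388 + 194/E) = 83*(-86/388 + 194/(-949)) = 83*(-86*1/388 + 194*(-1/949)) = 83*(-43/194 - 194/949) = 83*(-78443/184106) = -6510769/184106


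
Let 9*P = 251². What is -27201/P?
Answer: -244809/63001 ≈ -3.8858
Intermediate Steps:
P = 63001/9 (P = (⅑)*251² = (⅑)*63001 = 63001/9 ≈ 7000.1)
-27201/P = -27201/63001/9 = -27201*9/63001 = -244809/63001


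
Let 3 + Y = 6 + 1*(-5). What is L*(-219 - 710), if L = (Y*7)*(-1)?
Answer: -13006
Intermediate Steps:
Y = -2 (Y = -3 + (6 + 1*(-5)) = -3 + (6 - 5) = -3 + 1 = -2)
L = 14 (L = -2*7*(-1) = -14*(-1) = 14)
L*(-219 - 710) = 14*(-219 - 710) = 14*(-929) = -13006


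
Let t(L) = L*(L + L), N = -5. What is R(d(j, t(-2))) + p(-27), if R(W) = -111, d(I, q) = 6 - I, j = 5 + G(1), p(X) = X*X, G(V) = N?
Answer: 618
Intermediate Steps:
G(V) = -5
t(L) = 2*L² (t(L) = L*(2*L) = 2*L²)
p(X) = X²
j = 0 (j = 5 - 5 = 0)
R(d(j, t(-2))) + p(-27) = -111 + (-27)² = -111 + 729 = 618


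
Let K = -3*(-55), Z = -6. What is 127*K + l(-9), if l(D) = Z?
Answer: 20949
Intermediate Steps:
K = 165
l(D) = -6
127*K + l(-9) = 127*165 - 6 = 20955 - 6 = 20949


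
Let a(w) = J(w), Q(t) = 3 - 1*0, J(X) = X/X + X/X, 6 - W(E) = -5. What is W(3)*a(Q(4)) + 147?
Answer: 169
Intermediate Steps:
W(E) = 11 (W(E) = 6 - 1*(-5) = 6 + 5 = 11)
J(X) = 2 (J(X) = 1 + 1 = 2)
Q(t) = 3 (Q(t) = 3 + 0 = 3)
a(w) = 2
W(3)*a(Q(4)) + 147 = 11*2 + 147 = 22 + 147 = 169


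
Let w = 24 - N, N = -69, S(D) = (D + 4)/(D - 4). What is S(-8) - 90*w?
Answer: -25109/3 ≈ -8369.7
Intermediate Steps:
S(D) = (4 + D)/(-4 + D)
w = 93 (w = 24 - 1*(-69) = 24 + 69 = 93)
S(-8) - 90*w = (4 - 8)/(-4 - 8) - 90*93 = -4/(-12) - 8370 = -1/12*(-4) - 8370 = ⅓ - 8370 = -25109/3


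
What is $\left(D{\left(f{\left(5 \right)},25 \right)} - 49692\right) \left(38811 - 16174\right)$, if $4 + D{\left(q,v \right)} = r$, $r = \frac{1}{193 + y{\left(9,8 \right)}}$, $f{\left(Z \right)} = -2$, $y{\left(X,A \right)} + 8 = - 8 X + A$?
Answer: $- \frac{136121147955}{121} \approx -1.125 \cdot 10^{9}$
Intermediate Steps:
$y{\left(X,A \right)} = -8 + A - 8 X$ ($y{\left(X,A \right)} = -8 + \left(- 8 X + A\right) = -8 + \left(A - 8 X\right) = -8 + A - 8 X$)
$r = \frac{1}{121}$ ($r = \frac{1}{193 - 72} = \frac{1}{121} \approx 0.0082645$)
$D{\left(q,v \right)} = - \frac{483}{121}$ ($D{\left(q,v \right)} = -4 + \frac{1}{121} = - \frac{483}{121}$)
$\left(D{\left(f{\left(5 \right)},25 \right)} - 49692\right) \left(38811 - 16174\right) = \left(- \frac{483}{121} - 49692\right) \left(38811 - 16174\right) = \left(- \frac{6013215}{121}\right) 22637 = - \frac{136121147955}{121}$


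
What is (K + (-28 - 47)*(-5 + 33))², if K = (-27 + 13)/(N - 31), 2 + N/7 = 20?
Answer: 39805836196/9025 ≈ 4.4106e+6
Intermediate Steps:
N = 126 (N = -14 + 7*20 = -14 + 140 = 126)
K = -14/95 (K = (-27 + 13)/(126 - 31) = -14/95 ≈ -0.14737)
(K + (-28 - 47)*(-5 + 33))² = (-14/95 + (-28 - 47)*(-5 + 33))² = (-14/95 - 75*28)² = (-14/95 - 2100)² = (-199514/95)² = 39805836196/9025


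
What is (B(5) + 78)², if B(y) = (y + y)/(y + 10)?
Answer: 55696/9 ≈ 6188.4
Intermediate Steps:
B(y) = 2*y/(10 + y) (B(y) = (2*y)/(10 + y) = 2*y/(10 + y))
(B(5) + 78)² = (2*5/(10 + 5) + 78)² = (2*5/15 + 78)² = (2*5*(1/15) + 78)² = (⅔ + 78)² = (236/3)² = 55696/9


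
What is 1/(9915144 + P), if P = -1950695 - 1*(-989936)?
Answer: 1/8954385 ≈ 1.1168e-7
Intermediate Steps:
P = -960759 (P = -1950695 + 989936 = -960759)
1/(9915144 + P) = 1/(9915144 - 960759) = 1/8954385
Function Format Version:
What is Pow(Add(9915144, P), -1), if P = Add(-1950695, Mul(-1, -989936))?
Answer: Rational(1, 8954385) ≈ 1.1168e-7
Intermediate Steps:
P = -960759 (P = Add(-1950695, 989936) = -960759)
Pow(Add(9915144, P), -1) = Pow(Add(9915144, -960759), -1) = Pow(8954385, -1) = Rational(1, 8954385)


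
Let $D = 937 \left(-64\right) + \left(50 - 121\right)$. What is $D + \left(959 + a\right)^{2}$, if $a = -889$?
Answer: $-55139$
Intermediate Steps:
$D = -60039$ ($D = -59968 - 71 = -60039$)
$D + \left(959 + a\right)^{2} = -60039 + \left(959 - 889\right)^{2} = -60039 + 70^{2} = -60039 + 4900 = -55139$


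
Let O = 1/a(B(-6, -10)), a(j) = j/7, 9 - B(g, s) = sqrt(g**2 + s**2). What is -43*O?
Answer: 2709/55 + 602*sqrt(34)/55 ≈ 113.08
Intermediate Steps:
B(g, s) = 9 - sqrt(g**2 + s**2)
a(j) = j/7 (a(j) = j*(1/7) = j/7)
O = 1/(9/7 - 2*sqrt(34)/7) (O = 1/((9 - sqrt((-6)**2 + (-10)**2))/7) = 1/((9 - sqrt(36 + 100))/7) = 1/((9 - sqrt(136))/7) = 1/((9 - 2*sqrt(34))/7) = 1/(9/7 - 2*sqrt(34)/7) ≈ -2.6297)
-43*O = -43*(-63/55 - 14*sqrt(34)/55) = 2709/55 + 602*sqrt(34)/55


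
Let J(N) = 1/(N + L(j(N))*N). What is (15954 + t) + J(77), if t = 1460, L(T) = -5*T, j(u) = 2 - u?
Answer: 504170129/28952 ≈ 17414.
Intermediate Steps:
J(N) = 1/(N + N*(-10 + 5*N)) (J(N) = 1/(N + (-5*(2 - N))*N) = 1/(N + (-10 + 5*N)*N) = 1/(N + N*(-10 + 5*N)))
(15954 + t) + J(77) = (15954 + 1460) + 1/(77*(-9 + 5*77)) = 17414 + 1/(77*(-9 + 385)) = 17414 + (1/77)/376 = 17414 + (1/77)*(1/376) = 17414 + 1/28952 = 504170129/28952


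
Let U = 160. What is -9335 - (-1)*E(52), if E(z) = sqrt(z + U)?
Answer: -9335 + 2*sqrt(53) ≈ -9320.4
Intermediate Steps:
E(z) = sqrt(160 + z) (E(z) = sqrt(z + 160) = sqrt(160 + z))
-9335 - (-1)*E(52) = -9335 - (-1)*sqrt(160 + 52) = -9335 - (-1)*sqrt(212) = -9335 - (-1)*2*sqrt(53) = -9335 - (-2)*sqrt(53) = -9335 + 2*sqrt(53)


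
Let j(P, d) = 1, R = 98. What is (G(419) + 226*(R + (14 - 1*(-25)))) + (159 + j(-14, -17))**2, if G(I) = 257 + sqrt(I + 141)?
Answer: 56819 + 4*sqrt(35) ≈ 56843.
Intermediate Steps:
G(I) = 257 + sqrt(141 + I)
(G(419) + 226*(R + (14 - 1*(-25)))) + (159 + j(-14, -17))**2 = ((257 + sqrt(141 + 419)) + 226*(98 + (14 - 1*(-25)))) + (159 + 1)**2 = ((257 + sqrt(560)) + 226*(98 + (14 + 25))) + 160**2 = ((257 + 4*sqrt(35)) + 226*(98 + 39)) + 25600 = ((257 + 4*sqrt(35)) + 226*137) + 25600 = ((257 + 4*sqrt(35)) + 30962) + 25600 = (31219 + 4*sqrt(35)) + 25600 = 56819 + 4*sqrt(35)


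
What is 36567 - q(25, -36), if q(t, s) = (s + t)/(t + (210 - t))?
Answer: 7679081/210 ≈ 36567.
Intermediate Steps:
q(t, s) = s/210 + t/210 (q(t, s) = (s + t)/210 = (s + t)*(1/210) = s/210 + t/210)
36567 - q(25, -36) = 36567 - ((1/210)*(-36) + (1/210)*25) = 36567 - (-6/35 + 5/42) = 36567 - 1*(-11/210) = 36567 + 11/210 = 7679081/210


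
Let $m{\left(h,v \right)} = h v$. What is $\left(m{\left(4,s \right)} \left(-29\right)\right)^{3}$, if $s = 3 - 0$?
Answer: $-42144192$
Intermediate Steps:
$s = 3$ ($s = 3 + 0 = 3$)
$\left(m{\left(4,s \right)} \left(-29\right)\right)^{3} = \left(4 \cdot 3 \left(-29\right)\right)^{3} = \left(12 \left(-29\right)\right)^{3} = \left(-348\right)^{3} = -42144192$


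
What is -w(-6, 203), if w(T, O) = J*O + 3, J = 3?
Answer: -612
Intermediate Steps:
w(T, O) = 3 + 3*O (w(T, O) = 3*O + 3 = 3 + 3*O)
-w(-6, 203) = -(3 + 3*203) = -(3 + 609) = -1*612 = -612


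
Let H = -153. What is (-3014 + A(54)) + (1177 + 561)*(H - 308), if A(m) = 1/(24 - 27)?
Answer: -2412697/3 ≈ -8.0423e+5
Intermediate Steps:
A(m) = -1/3 (A(m) = 1/(-3) = -1/3)
(-3014 + A(54)) + (1177 + 561)*(H - 308) = (-3014 - 1/3) + (1177 + 561)*(-153 - 308) = -9043/3 + 1738*(-461) = -9043/3 - 801218 = -2412697/3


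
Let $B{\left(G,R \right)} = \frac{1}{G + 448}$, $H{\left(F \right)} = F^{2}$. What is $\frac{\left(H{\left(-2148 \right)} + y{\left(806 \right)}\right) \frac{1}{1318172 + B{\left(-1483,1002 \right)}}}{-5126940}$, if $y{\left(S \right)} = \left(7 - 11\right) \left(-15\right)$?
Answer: $- \frac{26530293}{38859585305177} \approx -6.8272 \cdot 10^{-7}$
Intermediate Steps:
$y{\left(S \right)} = 60$ ($y{\left(S \right)} = \left(-4\right) \left(-15\right) = 60$)
$B{\left(G,R \right)} = \frac{1}{448 + G}$
$\frac{\left(H{\left(-2148 \right)} + y{\left(806 \right)}\right) \frac{1}{1318172 + B{\left(-1483,1002 \right)}}}{-5126940} = \frac{\left(\left(-2148\right)^{2} + 60\right) \frac{1}{1318172 + \frac{1}{448 - 1483}}}{-5126940} = \frac{4613904 + 60}{1318172 + \frac{1}{-1035}} \left(- \frac{1}{5126940}\right) = \frac{4613964}{1318172 - \frac{1}{1035}} \left(- \frac{1}{5126940}\right) = \frac{4613964}{\frac{1364308019}{1035}} \left(- \frac{1}{5126940}\right) = 4613964 \cdot \frac{1035}{1364308019} \left(- \frac{1}{5126940}\right) = \frac{4775452740}{1364308019} \left(- \frac{1}{5126940}\right) = - \frac{26530293}{38859585305177}$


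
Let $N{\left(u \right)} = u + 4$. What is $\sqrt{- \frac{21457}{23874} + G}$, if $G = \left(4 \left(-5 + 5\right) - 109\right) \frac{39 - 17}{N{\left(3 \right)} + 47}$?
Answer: $\frac{i \sqrt{232407540870}}{71622} \approx 6.731 i$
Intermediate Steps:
$N{\left(u \right)} = 4 + u$
$G = - \frac{1199}{27}$ ($G = \left(4 \left(-5 + 5\right) - 109\right) \frac{39 - 17}{\left(4 + 3\right) + 47} = \left(4 \cdot 0 - 109\right) \frac{22}{7 + 47} = \left(0 - 109\right) \frac{22}{54} = - 109 \cdot 22 \cdot \frac{1}{54} = \left(-109\right) \frac{11}{27} = - \frac{1199}{27} \approx -44.407$)
$\sqrt{- \frac{21457}{23874} + G} = \sqrt{- \frac{21457}{23874} - \frac{1199}{27}} = \sqrt{- \frac{9734755}{214866}} = \frac{i \sqrt{232407540870}}{71622}$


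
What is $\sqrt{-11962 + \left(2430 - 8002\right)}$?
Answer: $i \sqrt{17534} \approx 132.42 i$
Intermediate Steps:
$\sqrt{-11962 + \left(2430 - 8002\right)} = \sqrt{-11962 - 5572} = \sqrt{-17534} = i \sqrt{17534}$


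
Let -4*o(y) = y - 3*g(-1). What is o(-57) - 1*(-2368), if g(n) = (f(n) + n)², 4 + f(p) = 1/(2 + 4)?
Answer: 115189/48 ≈ 2399.8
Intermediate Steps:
f(p) = -23/6 (f(p) = -4 + 1/(2 + 4) = -4 + 1/6 = -4 + ⅙ = -23/6)
g(n) = (-23/6 + n)²
o(y) = 841/48 - y/4 (o(y) = -(y - (-23 + 6*(-1))²/12)/4 = -(y - (-23 - 6)²/12)/4 = -(y - (-29)²/12)/4 = -(y - 841/12)/4 = -(-841/12 + y)/4 = 841/48 - y/4)
o(-57) - 1*(-2368) = (841/48 - ¼*(-57)) - 1*(-2368) = (841/48 + 57/4) + 2368 = 1525/48 + 2368 = 115189/48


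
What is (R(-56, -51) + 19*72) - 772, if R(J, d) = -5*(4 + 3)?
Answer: 561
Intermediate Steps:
R(J, d) = -35 (R(J, d) = -5*7 = -35)
(R(-56, -51) + 19*72) - 772 = (-35 + 19*72) - 772 = (-35 + 1368) - 772 = 1333 - 772 = 561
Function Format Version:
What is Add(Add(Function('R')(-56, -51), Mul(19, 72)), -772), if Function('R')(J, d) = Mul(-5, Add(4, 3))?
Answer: 561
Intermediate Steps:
Function('R')(J, d) = -35 (Function('R')(J, d) = Mul(-5, 7) = -35)
Add(Add(Function('R')(-56, -51), Mul(19, 72)), -772) = Add(Add(-35, Mul(19, 72)), -772) = Add(Add(-35, 1368), -772) = Add(1333, -772) = 561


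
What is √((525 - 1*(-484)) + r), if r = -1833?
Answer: 2*I*√206 ≈ 28.705*I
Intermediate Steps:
√((525 - 1*(-484)) + r) = √((525 - 1*(-484)) - 1833) = √((525 + 484) - 1833) = √(1009 - 1833) = √(-824) = 2*I*√206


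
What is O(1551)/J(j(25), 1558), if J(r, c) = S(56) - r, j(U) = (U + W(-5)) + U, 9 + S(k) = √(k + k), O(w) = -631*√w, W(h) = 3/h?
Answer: 15775*√10857/20616 + 230315*√1551/20616 ≈ 519.70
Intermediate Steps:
S(k) = -9 + √2*√k (S(k) = -9 + √(k + k) = -9 + √(2*k) = -9 + √2*√k)
j(U) = -⅗ + 2*U (j(U) = (U + 3/(-5)) + U = (U + 3*(-⅕)) + U = (U - ⅗) + U = (-⅗ + U) + U = -⅗ + 2*U)
J(r, c) = -9 - r + 4*√7 (J(r, c) = (-9 + √2*√56) - r = (-9 + √2*(2*√14)) - r = (-9 + 4*√7) - r = -9 - r + 4*√7)
O(1551)/J(j(25), 1558) = (-631*√1551)/(-9 - (-⅗ + 2*25) + 4*√7) = (-631*√1551)/(-9 - (-⅗ + 50) + 4*√7) = (-631*√1551)/(-9 - 1*247/5 + 4*√7) = (-631*√1551)/(-9 - 247/5 + 4*√7) = (-631*√1551)/(-292/5 + 4*√7) = -631*√1551/(-292/5 + 4*√7)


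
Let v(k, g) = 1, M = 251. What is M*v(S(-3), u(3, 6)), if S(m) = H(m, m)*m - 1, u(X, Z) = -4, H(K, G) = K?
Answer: 251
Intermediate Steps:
S(m) = -1 + m² (S(m) = m*m - 1 = m² - 1 = -1 + m²)
M*v(S(-3), u(3, 6)) = 251*1 = 251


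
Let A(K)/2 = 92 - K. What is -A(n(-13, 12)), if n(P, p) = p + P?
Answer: -186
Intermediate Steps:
n(P, p) = P + p
A(K) = 184 - 2*K (A(K) = 2*(92 - K) = 184 - 2*K)
-A(n(-13, 12)) = -(184 - 2*(-13 + 12)) = -(184 - 2*(-1)) = -(184 + 2) = -1*186 = -186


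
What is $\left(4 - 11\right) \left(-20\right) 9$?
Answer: $1260$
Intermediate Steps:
$\left(4 - 11\right) \left(-20\right) 9 = \left(-7\right) \left(-20\right) 9 = 140 \cdot 9 = 1260$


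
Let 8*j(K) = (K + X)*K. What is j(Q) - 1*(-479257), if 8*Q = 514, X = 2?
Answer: 61413001/128 ≈ 4.7979e+5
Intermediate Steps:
Q = 257/4 (Q = (⅛)*514 = 257/4 ≈ 64.250)
j(K) = K*(2 + K)/8 (j(K) = ((K + 2)*K)/8 = ((2 + K)*K)/8 = (K*(2 + K))/8 = K*(2 + K)/8)
j(Q) - 1*(-479257) = (⅛)*(257/4)*(2 + 257/4) - 1*(-479257) = (⅛)*(257/4)*(265/4) + 479257 = 68105/128 + 479257 = 61413001/128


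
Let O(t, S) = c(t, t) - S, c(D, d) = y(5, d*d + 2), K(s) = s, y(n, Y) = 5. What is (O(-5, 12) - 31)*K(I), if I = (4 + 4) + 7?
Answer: -570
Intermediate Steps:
I = 15 (I = 8 + 7 = 15)
c(D, d) = 5
O(t, S) = 5 - S
(O(-5, 12) - 31)*K(I) = ((5 - 1*12) - 31)*15 = ((5 - 12) - 31)*15 = (-7 - 31)*15 = -38*15 = -570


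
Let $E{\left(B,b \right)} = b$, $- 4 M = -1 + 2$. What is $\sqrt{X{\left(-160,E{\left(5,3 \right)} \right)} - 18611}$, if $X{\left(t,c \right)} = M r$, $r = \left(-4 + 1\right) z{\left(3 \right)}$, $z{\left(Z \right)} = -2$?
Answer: $\frac{5 i \sqrt{2978}}{2} \approx 136.43 i$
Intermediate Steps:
$M = - \frac{1}{4}$ ($M = - \frac{-1 + 2}{4} = \left(- \frac{1}{4}\right) 1 = - \frac{1}{4} \approx -0.25$)
$r = 6$ ($r = \left(-4 + 1\right) \left(-2\right) = \left(-3\right) \left(-2\right) = 6$)
$X{\left(t,c \right)} = - \frac{3}{2}$ ($X{\left(t,c \right)} = \left(- \frac{1}{4}\right) 6 = - \frac{3}{2}$)
$\sqrt{X{\left(-160,E{\left(5,3 \right)} \right)} - 18611} = \sqrt{- \frac{3}{2} - 18611} = \sqrt{- \frac{37225}{2}} = \frac{5 i \sqrt{2978}}{2}$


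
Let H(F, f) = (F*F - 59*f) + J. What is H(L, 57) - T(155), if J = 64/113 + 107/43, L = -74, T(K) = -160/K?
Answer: 318894698/150629 ≈ 2117.1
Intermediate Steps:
J = 14843/4859 (J = 64*(1/113) + 107*(1/43) = 64/113 + 107/43 = 14843/4859 ≈ 3.0547)
H(F, f) = 14843/4859 + F² - 59*f (H(F, f) = (F*F - 59*f) + 14843/4859 = (F² - 59*f) + 14843/4859 = 14843/4859 + F² - 59*f)
H(L, 57) - T(155) = (14843/4859 + (-74)² - 59*57) - (-160)/155 = (14843/4859 + 5476 - 3363) - (-160)/155 = 10281910/4859 - 1*(-32/31) = 10281910/4859 + 32/31 = 318894698/150629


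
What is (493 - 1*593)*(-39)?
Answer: 3900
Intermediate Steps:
(493 - 1*593)*(-39) = (493 - 593)*(-39) = -100*(-39) = 3900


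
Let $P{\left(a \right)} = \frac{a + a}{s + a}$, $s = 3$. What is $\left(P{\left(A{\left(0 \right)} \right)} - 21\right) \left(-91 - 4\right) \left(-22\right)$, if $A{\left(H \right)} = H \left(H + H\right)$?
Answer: $-43890$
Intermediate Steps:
$A{\left(H \right)} = 2 H^{2}$ ($A{\left(H \right)} = H 2 H = 2 H^{2}$)
$P{\left(a \right)} = \frac{2 a}{3 + a}$ ($P{\left(a \right)} = \frac{a + a}{3 + a} = \frac{2 a}{3 + a}$)
$\left(P{\left(A{\left(0 \right)} \right)} - 21\right) \left(-91 - 4\right) \left(-22\right) = \left(\frac{2 \cdot 2 \cdot 0^{2}}{3 + 2 \cdot 0^{2}} - 21\right) \left(-91 - 4\right) \left(-22\right) = \left(\frac{2 \cdot 2 \cdot 0}{3 + 2 \cdot 0} - 21\right) \left(-95\right) \left(-22\right) = \left(2 \cdot 0 \frac{1}{3 + 0} - 21\right) \left(-95\right) \left(-22\right) = \left(2 \cdot 0 \cdot \frac{1}{3} - 21\right) \left(-95\right) \left(-22\right) = \left(0 - 21\right) \left(-95\right) \left(-22\right) = \left(-21\right) \left(-95\right) \left(-22\right) = 1995 \left(-22\right) = -43890$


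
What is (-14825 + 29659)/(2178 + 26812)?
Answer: 7417/14495 ≈ 0.51169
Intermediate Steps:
(-14825 + 29659)/(2178 + 26812) = 14834/28990 = 14834*(1/28990) = 7417/14495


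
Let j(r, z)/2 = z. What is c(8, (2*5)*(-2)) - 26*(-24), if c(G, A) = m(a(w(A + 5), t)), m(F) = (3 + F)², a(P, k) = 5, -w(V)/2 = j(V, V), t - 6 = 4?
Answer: 688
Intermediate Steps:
t = 10 (t = 6 + 4 = 10)
j(r, z) = 2*z
w(V) = -4*V
c(G, A) = 64 (c(G, A) = (3 + 5)² = 8² = 64)
c(8, (2*5)*(-2)) - 26*(-24) = 64 - 26*(-24) = 64 + 624 = 688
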